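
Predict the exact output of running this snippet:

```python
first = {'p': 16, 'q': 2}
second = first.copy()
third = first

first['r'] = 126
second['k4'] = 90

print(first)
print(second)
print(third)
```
{'p': 16, 'q': 2, 'r': 126}
{'p': 16, 'q': 2, 'k4': 90}
{'p': 16, 'q': 2, 'r': 126}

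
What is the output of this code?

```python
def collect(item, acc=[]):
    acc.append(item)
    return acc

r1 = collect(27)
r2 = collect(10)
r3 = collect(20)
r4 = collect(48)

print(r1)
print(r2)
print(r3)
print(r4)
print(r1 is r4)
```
[27, 10, 20, 48]
[27, 10, 20, 48]
[27, 10, 20, 48]
[27, 10, 20, 48]
True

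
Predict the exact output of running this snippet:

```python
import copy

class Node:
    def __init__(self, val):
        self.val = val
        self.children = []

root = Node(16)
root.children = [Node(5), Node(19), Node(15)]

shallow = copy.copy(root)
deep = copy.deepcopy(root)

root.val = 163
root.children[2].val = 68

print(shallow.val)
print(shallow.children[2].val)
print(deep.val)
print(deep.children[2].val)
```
16
68
16
15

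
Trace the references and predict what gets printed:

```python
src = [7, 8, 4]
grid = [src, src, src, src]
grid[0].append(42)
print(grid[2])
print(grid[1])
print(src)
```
[7, 8, 4, 42]
[7, 8, 4, 42]
[7, 8, 4, 42]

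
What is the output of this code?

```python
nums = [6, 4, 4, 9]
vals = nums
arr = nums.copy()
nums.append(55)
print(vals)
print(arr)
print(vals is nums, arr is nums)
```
[6, 4, 4, 9, 55]
[6, 4, 4, 9]
True False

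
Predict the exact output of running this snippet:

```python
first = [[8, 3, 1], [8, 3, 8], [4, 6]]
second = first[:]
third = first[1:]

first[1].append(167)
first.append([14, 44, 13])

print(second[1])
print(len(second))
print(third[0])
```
[8, 3, 8, 167]
3
[8, 3, 8, 167]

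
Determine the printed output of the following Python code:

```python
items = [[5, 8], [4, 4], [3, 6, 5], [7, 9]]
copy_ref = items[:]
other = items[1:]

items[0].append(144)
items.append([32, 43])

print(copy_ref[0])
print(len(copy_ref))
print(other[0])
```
[5, 8, 144]
4
[4, 4]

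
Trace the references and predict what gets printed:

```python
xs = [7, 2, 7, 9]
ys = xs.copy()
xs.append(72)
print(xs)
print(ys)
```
[7, 2, 7, 9, 72]
[7, 2, 7, 9]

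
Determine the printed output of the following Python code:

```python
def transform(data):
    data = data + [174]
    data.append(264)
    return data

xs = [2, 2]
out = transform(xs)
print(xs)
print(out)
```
[2, 2]
[2, 2, 174, 264]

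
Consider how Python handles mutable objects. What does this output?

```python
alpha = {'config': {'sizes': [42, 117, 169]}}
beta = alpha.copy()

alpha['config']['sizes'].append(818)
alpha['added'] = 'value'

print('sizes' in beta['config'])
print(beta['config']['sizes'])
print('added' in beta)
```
True
[42, 117, 169, 818]
False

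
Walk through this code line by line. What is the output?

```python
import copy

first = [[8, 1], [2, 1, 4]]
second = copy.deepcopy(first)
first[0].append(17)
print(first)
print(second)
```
[[8, 1, 17], [2, 1, 4]]
[[8, 1], [2, 1, 4]]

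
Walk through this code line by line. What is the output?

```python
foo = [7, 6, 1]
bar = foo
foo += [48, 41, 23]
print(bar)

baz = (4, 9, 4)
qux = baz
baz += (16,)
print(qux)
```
[7, 6, 1, 48, 41, 23]
(4, 9, 4)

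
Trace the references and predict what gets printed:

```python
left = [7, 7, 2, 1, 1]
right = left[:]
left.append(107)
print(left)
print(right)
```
[7, 7, 2, 1, 1, 107]
[7, 7, 2, 1, 1]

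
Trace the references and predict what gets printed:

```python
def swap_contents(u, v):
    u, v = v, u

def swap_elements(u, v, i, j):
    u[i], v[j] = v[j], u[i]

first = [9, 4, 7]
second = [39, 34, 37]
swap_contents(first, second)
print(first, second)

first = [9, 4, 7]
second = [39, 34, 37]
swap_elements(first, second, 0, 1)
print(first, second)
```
[9, 4, 7] [39, 34, 37]
[34, 4, 7] [39, 9, 37]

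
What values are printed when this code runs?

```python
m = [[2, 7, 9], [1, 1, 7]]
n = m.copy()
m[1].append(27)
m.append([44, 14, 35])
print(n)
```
[[2, 7, 9], [1, 1, 7, 27]]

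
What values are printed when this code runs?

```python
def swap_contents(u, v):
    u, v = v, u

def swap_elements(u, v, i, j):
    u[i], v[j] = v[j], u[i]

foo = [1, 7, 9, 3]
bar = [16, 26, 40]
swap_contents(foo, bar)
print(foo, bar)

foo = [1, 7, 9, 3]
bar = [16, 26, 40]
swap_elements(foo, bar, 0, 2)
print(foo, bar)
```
[1, 7, 9, 3] [16, 26, 40]
[40, 7, 9, 3] [16, 26, 1]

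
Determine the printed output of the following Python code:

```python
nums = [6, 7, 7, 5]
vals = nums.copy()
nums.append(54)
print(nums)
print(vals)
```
[6, 7, 7, 5, 54]
[6, 7, 7, 5]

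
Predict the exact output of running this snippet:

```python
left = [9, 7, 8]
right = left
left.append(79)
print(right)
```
[9, 7, 8, 79]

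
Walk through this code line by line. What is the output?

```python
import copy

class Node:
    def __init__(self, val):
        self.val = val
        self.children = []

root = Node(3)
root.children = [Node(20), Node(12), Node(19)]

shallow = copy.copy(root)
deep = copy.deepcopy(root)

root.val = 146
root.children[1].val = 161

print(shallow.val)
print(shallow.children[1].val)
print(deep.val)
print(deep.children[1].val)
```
3
161
3
12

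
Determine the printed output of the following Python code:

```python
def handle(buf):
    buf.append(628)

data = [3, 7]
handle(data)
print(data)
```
[3, 7, 628]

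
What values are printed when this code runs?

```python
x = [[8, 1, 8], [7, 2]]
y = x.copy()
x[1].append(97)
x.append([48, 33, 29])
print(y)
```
[[8, 1, 8], [7, 2, 97]]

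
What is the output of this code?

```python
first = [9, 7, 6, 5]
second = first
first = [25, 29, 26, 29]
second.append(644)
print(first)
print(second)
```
[25, 29, 26, 29]
[9, 7, 6, 5, 644]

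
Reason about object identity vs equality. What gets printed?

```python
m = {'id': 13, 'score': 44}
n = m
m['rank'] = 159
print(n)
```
{'id': 13, 'score': 44, 'rank': 159}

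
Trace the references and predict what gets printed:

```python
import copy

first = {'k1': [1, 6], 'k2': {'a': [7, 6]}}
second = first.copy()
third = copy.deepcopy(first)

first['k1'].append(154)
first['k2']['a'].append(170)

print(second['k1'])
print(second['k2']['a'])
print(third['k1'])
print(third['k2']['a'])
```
[1, 6, 154]
[7, 6, 170]
[1, 6]
[7, 6]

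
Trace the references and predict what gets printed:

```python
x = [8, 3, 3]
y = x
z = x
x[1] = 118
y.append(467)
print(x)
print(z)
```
[8, 118, 3, 467]
[8, 118, 3, 467]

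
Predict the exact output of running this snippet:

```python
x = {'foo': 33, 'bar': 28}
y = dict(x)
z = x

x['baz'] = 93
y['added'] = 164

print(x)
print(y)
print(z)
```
{'foo': 33, 'bar': 28, 'baz': 93}
{'foo': 33, 'bar': 28, 'added': 164}
{'foo': 33, 'bar': 28, 'baz': 93}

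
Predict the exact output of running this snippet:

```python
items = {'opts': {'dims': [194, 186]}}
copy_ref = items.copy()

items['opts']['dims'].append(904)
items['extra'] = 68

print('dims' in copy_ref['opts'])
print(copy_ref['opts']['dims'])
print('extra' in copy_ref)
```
True
[194, 186, 904]
False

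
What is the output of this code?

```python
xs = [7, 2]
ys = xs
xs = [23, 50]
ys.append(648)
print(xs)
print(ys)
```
[23, 50]
[7, 2, 648]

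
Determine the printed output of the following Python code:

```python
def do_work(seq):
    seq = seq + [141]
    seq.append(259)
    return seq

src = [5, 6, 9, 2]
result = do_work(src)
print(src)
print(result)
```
[5, 6, 9, 2]
[5, 6, 9, 2, 141, 259]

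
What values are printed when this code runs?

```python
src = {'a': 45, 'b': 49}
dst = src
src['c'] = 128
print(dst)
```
{'a': 45, 'b': 49, 'c': 128}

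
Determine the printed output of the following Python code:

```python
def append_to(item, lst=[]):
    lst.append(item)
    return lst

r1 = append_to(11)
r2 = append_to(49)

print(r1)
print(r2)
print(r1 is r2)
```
[11, 49]
[11, 49]
True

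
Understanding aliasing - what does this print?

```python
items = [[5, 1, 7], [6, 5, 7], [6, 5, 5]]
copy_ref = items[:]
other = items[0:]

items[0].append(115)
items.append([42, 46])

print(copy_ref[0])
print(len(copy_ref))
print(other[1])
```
[5, 1, 7, 115]
3
[6, 5, 7]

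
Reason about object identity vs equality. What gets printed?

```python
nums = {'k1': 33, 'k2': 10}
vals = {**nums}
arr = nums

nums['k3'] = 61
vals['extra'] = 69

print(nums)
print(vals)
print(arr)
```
{'k1': 33, 'k2': 10, 'k3': 61}
{'k1': 33, 'k2': 10, 'extra': 69}
{'k1': 33, 'k2': 10, 'k3': 61}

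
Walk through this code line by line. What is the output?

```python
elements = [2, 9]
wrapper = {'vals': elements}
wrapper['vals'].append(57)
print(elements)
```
[2, 9, 57]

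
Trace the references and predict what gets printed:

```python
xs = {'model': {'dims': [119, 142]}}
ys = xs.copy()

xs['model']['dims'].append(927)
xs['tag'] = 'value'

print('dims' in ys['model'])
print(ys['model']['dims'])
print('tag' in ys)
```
True
[119, 142, 927]
False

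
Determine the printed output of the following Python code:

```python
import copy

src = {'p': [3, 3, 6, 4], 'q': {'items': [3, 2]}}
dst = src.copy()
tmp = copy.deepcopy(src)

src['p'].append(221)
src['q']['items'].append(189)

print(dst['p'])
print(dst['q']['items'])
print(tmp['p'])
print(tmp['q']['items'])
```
[3, 3, 6, 4, 221]
[3, 2, 189]
[3, 3, 6, 4]
[3, 2]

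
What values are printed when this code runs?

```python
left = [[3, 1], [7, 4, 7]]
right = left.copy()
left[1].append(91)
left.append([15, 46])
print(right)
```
[[3, 1], [7, 4, 7, 91]]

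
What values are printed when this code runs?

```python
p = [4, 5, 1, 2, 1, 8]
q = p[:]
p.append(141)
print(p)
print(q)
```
[4, 5, 1, 2, 1, 8, 141]
[4, 5, 1, 2, 1, 8]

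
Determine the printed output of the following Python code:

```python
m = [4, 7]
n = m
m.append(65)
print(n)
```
[4, 7, 65]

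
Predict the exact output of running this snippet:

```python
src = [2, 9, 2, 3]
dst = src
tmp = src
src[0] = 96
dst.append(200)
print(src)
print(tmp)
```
[96, 9, 2, 3, 200]
[96, 9, 2, 3, 200]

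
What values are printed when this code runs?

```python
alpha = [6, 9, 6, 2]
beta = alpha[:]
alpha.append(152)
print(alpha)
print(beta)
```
[6, 9, 6, 2, 152]
[6, 9, 6, 2]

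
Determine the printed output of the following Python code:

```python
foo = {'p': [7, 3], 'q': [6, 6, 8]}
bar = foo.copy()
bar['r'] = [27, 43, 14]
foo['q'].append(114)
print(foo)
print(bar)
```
{'p': [7, 3], 'q': [6, 6, 8, 114]}
{'p': [7, 3], 'q': [6, 6, 8, 114], 'r': [27, 43, 14]}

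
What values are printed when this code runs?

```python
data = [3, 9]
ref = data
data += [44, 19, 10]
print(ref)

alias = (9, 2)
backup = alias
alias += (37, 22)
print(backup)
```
[3, 9, 44, 19, 10]
(9, 2)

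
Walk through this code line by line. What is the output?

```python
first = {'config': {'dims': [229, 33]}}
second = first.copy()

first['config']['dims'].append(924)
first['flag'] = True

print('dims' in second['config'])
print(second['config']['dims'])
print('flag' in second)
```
True
[229, 33, 924]
False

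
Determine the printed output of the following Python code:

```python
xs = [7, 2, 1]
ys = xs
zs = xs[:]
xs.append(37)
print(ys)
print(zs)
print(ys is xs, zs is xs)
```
[7, 2, 1, 37]
[7, 2, 1]
True False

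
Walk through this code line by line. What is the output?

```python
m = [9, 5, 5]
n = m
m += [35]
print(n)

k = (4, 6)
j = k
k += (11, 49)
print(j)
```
[9, 5, 5, 35]
(4, 6)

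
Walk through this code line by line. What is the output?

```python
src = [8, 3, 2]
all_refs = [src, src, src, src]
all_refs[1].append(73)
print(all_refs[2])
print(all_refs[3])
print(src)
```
[8, 3, 2, 73]
[8, 3, 2, 73]
[8, 3, 2, 73]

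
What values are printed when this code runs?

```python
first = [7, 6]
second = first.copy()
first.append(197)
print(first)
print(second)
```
[7, 6, 197]
[7, 6]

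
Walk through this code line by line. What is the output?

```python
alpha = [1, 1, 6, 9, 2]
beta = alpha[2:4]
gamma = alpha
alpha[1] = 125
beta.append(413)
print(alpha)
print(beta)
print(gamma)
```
[1, 125, 6, 9, 2]
[6, 9, 413]
[1, 125, 6, 9, 2]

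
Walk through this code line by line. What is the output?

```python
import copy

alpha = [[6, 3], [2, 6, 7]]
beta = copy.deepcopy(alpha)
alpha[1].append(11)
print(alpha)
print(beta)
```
[[6, 3], [2, 6, 7, 11]]
[[6, 3], [2, 6, 7]]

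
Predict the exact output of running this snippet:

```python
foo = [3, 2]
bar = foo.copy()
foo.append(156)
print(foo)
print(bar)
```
[3, 2, 156]
[3, 2]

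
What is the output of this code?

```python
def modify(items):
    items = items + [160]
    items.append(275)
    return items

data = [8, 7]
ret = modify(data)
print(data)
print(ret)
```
[8, 7]
[8, 7, 160, 275]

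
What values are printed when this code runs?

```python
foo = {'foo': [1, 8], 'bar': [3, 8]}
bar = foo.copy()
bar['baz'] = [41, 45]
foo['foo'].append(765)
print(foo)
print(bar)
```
{'foo': [1, 8, 765], 'bar': [3, 8]}
{'foo': [1, 8, 765], 'bar': [3, 8], 'baz': [41, 45]}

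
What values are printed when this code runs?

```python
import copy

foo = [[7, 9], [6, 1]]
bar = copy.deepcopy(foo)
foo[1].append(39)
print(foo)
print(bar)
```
[[7, 9], [6, 1, 39]]
[[7, 9], [6, 1]]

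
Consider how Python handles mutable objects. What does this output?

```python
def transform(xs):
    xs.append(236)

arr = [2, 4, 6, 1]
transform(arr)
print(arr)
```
[2, 4, 6, 1, 236]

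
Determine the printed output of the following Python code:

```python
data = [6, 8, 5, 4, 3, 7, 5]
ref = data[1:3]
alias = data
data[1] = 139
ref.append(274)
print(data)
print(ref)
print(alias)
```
[6, 139, 5, 4, 3, 7, 5]
[8, 5, 274]
[6, 139, 5, 4, 3, 7, 5]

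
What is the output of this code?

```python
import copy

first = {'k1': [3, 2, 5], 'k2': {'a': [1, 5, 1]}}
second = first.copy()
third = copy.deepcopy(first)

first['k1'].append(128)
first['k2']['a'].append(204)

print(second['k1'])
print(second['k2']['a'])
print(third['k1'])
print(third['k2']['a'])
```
[3, 2, 5, 128]
[1, 5, 1, 204]
[3, 2, 5]
[1, 5, 1]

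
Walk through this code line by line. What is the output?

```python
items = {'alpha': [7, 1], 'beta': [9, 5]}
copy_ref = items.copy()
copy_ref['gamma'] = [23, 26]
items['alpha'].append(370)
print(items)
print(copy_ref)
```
{'alpha': [7, 1, 370], 'beta': [9, 5]}
{'alpha': [7, 1, 370], 'beta': [9, 5], 'gamma': [23, 26]}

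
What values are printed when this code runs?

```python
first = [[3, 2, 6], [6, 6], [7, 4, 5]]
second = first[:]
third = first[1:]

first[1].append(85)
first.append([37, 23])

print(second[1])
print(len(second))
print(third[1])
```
[6, 6, 85]
3
[7, 4, 5]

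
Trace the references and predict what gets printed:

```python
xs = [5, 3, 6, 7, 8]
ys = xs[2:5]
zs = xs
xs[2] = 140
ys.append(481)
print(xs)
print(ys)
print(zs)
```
[5, 3, 140, 7, 8]
[6, 7, 8, 481]
[5, 3, 140, 7, 8]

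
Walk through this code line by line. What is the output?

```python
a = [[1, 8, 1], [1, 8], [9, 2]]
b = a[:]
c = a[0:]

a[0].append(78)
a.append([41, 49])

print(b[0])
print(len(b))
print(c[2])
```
[1, 8, 1, 78]
3
[9, 2]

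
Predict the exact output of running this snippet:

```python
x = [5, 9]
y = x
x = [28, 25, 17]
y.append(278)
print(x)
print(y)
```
[28, 25, 17]
[5, 9, 278]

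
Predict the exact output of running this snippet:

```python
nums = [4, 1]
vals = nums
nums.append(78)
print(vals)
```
[4, 1, 78]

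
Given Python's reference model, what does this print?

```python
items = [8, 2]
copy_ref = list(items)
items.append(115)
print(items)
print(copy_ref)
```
[8, 2, 115]
[8, 2]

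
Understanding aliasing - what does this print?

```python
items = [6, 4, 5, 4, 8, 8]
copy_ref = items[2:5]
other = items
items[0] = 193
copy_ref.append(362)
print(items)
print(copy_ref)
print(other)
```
[193, 4, 5, 4, 8, 8]
[5, 4, 8, 362]
[193, 4, 5, 4, 8, 8]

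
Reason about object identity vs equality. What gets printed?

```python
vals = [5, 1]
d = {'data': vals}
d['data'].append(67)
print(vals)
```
[5, 1, 67]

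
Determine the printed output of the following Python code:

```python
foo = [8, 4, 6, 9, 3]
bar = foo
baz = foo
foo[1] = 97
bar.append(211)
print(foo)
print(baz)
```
[8, 97, 6, 9, 3, 211]
[8, 97, 6, 9, 3, 211]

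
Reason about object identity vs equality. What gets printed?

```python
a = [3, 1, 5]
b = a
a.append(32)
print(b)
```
[3, 1, 5, 32]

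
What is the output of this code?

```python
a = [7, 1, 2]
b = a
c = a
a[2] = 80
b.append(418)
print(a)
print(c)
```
[7, 1, 80, 418]
[7, 1, 80, 418]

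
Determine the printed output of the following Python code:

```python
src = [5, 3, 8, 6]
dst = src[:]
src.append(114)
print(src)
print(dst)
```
[5, 3, 8, 6, 114]
[5, 3, 8, 6]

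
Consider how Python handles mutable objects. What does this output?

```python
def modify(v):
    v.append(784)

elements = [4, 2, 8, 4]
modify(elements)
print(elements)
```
[4, 2, 8, 4, 784]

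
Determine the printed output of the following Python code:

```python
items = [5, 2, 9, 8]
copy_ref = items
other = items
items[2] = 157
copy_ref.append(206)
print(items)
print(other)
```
[5, 2, 157, 8, 206]
[5, 2, 157, 8, 206]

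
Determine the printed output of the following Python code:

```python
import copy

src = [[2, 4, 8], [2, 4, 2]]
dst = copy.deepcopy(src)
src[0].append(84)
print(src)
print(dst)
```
[[2, 4, 8, 84], [2, 4, 2]]
[[2, 4, 8], [2, 4, 2]]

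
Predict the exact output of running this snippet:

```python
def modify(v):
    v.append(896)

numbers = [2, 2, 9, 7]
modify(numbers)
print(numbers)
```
[2, 2, 9, 7, 896]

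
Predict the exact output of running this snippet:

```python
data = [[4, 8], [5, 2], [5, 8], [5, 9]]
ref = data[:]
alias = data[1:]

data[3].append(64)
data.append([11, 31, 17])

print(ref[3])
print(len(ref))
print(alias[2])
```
[5, 9, 64]
4
[5, 9, 64]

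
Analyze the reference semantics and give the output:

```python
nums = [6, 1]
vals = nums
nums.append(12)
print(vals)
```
[6, 1, 12]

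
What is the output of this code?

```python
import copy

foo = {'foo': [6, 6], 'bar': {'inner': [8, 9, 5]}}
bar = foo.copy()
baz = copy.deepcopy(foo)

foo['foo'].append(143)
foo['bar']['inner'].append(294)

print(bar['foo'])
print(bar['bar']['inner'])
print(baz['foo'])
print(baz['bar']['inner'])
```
[6, 6, 143]
[8, 9, 5, 294]
[6, 6]
[8, 9, 5]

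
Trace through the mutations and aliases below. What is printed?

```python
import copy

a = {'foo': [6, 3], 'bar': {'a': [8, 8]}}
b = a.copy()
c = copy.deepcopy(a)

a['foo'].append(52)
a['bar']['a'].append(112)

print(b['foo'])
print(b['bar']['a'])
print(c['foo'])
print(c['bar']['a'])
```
[6, 3, 52]
[8, 8, 112]
[6, 3]
[8, 8]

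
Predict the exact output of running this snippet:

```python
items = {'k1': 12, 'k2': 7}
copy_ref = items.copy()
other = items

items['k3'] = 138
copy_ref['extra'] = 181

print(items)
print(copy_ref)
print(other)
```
{'k1': 12, 'k2': 7, 'k3': 138}
{'k1': 12, 'k2': 7, 'extra': 181}
{'k1': 12, 'k2': 7, 'k3': 138}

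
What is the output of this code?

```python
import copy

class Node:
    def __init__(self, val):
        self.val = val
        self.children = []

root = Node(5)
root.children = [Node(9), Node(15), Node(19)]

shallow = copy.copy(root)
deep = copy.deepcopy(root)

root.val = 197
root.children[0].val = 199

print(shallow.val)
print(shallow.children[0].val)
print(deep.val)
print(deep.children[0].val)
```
5
199
5
9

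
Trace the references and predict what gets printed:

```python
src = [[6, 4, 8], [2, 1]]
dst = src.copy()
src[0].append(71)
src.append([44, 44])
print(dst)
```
[[6, 4, 8, 71], [2, 1]]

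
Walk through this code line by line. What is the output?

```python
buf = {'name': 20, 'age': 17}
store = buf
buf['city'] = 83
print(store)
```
{'name': 20, 'age': 17, 'city': 83}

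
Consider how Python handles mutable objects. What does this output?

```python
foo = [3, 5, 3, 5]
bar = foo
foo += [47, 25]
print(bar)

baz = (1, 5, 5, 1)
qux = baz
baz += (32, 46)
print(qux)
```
[3, 5, 3, 5, 47, 25]
(1, 5, 5, 1)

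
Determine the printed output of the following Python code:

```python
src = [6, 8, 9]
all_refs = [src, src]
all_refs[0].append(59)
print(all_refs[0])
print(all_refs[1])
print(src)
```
[6, 8, 9, 59]
[6, 8, 9, 59]
[6, 8, 9, 59]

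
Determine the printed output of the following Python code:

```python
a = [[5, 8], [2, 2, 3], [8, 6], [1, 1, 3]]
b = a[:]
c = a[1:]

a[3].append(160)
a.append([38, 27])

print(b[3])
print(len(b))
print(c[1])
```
[1, 1, 3, 160]
4
[8, 6]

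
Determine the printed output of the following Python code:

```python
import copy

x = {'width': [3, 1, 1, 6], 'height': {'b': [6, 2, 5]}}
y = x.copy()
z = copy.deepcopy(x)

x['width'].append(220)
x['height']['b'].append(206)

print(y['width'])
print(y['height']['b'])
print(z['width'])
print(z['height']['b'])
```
[3, 1, 1, 6, 220]
[6, 2, 5, 206]
[3, 1, 1, 6]
[6, 2, 5]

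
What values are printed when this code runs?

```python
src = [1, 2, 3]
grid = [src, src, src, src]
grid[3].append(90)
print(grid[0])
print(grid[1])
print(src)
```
[1, 2, 3, 90]
[1, 2, 3, 90]
[1, 2, 3, 90]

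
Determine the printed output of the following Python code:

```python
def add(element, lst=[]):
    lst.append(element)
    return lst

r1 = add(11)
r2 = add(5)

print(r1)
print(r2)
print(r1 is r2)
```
[11, 5]
[11, 5]
True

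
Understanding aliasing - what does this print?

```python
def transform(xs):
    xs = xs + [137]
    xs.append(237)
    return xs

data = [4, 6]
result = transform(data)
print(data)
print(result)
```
[4, 6]
[4, 6, 137, 237]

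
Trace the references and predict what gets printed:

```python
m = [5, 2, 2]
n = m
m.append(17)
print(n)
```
[5, 2, 2, 17]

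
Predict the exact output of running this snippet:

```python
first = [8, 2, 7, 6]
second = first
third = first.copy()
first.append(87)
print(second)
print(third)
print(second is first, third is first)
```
[8, 2, 7, 6, 87]
[8, 2, 7, 6]
True False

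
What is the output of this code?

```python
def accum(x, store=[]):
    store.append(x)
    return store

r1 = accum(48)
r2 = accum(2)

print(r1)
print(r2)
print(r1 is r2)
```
[48, 2]
[48, 2]
True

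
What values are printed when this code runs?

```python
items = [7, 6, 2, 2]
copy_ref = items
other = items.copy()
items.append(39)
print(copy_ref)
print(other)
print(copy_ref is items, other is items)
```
[7, 6, 2, 2, 39]
[7, 6, 2, 2]
True False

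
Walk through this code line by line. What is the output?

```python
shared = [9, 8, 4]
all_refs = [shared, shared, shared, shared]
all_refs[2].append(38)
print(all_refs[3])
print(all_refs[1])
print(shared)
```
[9, 8, 4, 38]
[9, 8, 4, 38]
[9, 8, 4, 38]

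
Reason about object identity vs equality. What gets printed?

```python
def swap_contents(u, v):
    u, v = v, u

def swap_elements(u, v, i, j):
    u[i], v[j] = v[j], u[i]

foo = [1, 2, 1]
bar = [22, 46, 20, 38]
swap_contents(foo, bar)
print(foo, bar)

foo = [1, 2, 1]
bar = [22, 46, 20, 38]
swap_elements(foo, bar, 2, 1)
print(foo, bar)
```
[1, 2, 1] [22, 46, 20, 38]
[1, 2, 46] [22, 1, 20, 38]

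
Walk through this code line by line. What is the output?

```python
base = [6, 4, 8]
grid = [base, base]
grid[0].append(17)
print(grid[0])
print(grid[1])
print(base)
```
[6, 4, 8, 17]
[6, 4, 8, 17]
[6, 4, 8, 17]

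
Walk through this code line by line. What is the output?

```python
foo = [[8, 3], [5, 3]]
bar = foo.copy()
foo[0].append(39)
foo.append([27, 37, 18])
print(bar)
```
[[8, 3, 39], [5, 3]]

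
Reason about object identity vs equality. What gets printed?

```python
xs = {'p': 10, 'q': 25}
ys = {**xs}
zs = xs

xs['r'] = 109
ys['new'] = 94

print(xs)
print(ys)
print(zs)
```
{'p': 10, 'q': 25, 'r': 109}
{'p': 10, 'q': 25, 'new': 94}
{'p': 10, 'q': 25, 'r': 109}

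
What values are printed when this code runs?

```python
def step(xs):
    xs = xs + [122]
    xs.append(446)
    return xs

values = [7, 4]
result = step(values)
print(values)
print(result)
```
[7, 4]
[7, 4, 122, 446]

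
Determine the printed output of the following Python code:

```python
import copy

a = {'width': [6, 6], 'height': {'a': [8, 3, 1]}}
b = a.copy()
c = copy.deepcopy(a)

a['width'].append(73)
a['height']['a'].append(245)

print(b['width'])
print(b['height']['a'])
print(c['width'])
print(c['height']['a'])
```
[6, 6, 73]
[8, 3, 1, 245]
[6, 6]
[8, 3, 1]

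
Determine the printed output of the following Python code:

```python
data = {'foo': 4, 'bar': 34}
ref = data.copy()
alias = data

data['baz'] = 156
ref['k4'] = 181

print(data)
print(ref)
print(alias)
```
{'foo': 4, 'bar': 34, 'baz': 156}
{'foo': 4, 'bar': 34, 'k4': 181}
{'foo': 4, 'bar': 34, 'baz': 156}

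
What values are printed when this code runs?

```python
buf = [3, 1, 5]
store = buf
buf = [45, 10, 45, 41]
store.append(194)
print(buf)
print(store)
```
[45, 10, 45, 41]
[3, 1, 5, 194]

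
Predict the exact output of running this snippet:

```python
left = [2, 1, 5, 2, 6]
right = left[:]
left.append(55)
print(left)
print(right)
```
[2, 1, 5, 2, 6, 55]
[2, 1, 5, 2, 6]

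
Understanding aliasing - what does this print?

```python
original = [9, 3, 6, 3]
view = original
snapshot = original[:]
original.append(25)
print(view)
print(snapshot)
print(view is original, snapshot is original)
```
[9, 3, 6, 3, 25]
[9, 3, 6, 3]
True False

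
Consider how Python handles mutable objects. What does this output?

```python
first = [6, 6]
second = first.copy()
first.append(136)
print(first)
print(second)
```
[6, 6, 136]
[6, 6]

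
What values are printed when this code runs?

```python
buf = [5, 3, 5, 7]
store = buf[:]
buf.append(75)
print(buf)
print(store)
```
[5, 3, 5, 7, 75]
[5, 3, 5, 7]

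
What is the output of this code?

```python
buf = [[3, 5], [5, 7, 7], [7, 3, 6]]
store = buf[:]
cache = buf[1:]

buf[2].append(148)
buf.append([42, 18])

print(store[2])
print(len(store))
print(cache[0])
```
[7, 3, 6, 148]
3
[5, 7, 7]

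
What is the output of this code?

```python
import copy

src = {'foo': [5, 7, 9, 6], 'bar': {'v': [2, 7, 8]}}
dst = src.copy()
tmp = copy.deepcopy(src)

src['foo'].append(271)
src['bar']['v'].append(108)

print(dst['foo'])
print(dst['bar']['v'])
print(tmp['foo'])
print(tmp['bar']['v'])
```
[5, 7, 9, 6, 271]
[2, 7, 8, 108]
[5, 7, 9, 6]
[2, 7, 8]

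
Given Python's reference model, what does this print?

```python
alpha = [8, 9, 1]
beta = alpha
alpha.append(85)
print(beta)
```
[8, 9, 1, 85]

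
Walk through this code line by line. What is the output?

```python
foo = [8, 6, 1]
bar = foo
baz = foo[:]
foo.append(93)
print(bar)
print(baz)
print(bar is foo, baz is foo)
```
[8, 6, 1, 93]
[8, 6, 1]
True False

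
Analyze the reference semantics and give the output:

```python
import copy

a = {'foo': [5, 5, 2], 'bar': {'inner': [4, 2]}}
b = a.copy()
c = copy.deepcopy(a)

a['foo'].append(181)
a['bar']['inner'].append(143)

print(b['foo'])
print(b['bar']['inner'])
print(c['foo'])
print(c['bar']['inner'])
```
[5, 5, 2, 181]
[4, 2, 143]
[5, 5, 2]
[4, 2]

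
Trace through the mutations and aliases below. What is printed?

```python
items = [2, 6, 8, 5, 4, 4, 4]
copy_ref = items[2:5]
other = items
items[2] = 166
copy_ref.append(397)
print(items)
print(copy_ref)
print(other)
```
[2, 6, 166, 5, 4, 4, 4]
[8, 5, 4, 397]
[2, 6, 166, 5, 4, 4, 4]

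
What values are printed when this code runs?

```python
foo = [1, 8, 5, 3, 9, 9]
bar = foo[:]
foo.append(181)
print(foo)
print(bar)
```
[1, 8, 5, 3, 9, 9, 181]
[1, 8, 5, 3, 9, 9]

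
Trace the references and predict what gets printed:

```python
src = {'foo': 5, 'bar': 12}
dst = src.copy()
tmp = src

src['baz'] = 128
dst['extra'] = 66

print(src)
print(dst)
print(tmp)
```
{'foo': 5, 'bar': 12, 'baz': 128}
{'foo': 5, 'bar': 12, 'extra': 66}
{'foo': 5, 'bar': 12, 'baz': 128}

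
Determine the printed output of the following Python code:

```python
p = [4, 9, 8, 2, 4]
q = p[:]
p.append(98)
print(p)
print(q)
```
[4, 9, 8, 2, 4, 98]
[4, 9, 8, 2, 4]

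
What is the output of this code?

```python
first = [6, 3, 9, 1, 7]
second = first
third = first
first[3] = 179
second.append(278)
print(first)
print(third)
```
[6, 3, 9, 179, 7, 278]
[6, 3, 9, 179, 7, 278]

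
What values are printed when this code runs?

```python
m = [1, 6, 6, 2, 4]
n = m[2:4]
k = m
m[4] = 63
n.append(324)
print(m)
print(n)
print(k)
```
[1, 6, 6, 2, 63]
[6, 2, 324]
[1, 6, 6, 2, 63]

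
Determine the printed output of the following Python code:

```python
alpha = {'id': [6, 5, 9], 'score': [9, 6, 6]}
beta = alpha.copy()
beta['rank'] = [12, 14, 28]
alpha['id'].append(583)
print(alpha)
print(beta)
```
{'id': [6, 5, 9, 583], 'score': [9, 6, 6]}
{'id': [6, 5, 9, 583], 'score': [9, 6, 6], 'rank': [12, 14, 28]}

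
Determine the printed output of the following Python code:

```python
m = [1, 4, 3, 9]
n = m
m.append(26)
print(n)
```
[1, 4, 3, 9, 26]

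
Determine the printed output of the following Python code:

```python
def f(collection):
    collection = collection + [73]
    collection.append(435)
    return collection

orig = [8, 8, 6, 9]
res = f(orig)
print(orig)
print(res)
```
[8, 8, 6, 9]
[8, 8, 6, 9, 73, 435]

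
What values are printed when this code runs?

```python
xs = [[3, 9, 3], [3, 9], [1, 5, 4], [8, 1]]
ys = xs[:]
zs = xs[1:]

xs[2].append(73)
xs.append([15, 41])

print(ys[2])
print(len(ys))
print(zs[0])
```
[1, 5, 4, 73]
4
[3, 9]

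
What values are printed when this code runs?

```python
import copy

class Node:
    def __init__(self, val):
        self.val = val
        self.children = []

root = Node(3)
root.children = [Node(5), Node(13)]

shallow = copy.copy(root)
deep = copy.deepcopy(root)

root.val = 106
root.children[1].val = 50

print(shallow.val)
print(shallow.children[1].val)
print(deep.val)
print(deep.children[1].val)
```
3
50
3
13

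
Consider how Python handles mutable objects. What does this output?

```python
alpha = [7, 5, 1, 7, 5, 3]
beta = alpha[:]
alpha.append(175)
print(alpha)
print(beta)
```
[7, 5, 1, 7, 5, 3, 175]
[7, 5, 1, 7, 5, 3]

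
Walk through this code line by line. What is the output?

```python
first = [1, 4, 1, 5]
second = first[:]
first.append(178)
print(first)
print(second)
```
[1, 4, 1, 5, 178]
[1, 4, 1, 5]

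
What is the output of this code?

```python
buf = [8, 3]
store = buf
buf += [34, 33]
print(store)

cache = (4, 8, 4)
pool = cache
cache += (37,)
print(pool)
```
[8, 3, 34, 33]
(4, 8, 4)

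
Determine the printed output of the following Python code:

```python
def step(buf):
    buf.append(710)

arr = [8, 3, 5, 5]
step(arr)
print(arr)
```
[8, 3, 5, 5, 710]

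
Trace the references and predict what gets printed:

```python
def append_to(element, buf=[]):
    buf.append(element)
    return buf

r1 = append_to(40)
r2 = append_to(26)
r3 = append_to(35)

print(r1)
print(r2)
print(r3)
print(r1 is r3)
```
[40, 26, 35]
[40, 26, 35]
[40, 26, 35]
True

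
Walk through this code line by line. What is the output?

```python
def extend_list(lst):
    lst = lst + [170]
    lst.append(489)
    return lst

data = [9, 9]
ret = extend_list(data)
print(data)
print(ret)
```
[9, 9]
[9, 9, 170, 489]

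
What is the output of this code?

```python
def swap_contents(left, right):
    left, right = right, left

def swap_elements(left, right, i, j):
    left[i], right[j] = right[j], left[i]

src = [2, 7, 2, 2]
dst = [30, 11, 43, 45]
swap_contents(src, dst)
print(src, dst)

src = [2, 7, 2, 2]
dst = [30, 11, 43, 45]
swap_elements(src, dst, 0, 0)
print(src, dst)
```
[2, 7, 2, 2] [30, 11, 43, 45]
[30, 7, 2, 2] [2, 11, 43, 45]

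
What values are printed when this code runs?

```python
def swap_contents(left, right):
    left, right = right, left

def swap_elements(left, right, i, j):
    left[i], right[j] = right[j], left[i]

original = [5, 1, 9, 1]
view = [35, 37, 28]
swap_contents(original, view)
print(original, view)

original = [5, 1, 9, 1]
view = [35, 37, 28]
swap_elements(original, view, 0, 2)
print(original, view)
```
[5, 1, 9, 1] [35, 37, 28]
[28, 1, 9, 1] [35, 37, 5]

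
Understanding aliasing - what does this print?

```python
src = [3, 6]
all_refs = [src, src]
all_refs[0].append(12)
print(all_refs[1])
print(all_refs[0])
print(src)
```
[3, 6, 12]
[3, 6, 12]
[3, 6, 12]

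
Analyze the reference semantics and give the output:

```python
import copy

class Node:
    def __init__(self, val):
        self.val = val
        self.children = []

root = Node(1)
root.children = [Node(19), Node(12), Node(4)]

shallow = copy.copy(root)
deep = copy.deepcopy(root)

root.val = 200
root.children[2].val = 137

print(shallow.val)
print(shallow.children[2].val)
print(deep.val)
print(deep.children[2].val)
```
1
137
1
4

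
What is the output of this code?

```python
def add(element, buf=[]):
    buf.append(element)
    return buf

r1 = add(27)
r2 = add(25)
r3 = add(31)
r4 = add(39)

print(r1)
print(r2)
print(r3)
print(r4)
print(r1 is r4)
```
[27, 25, 31, 39]
[27, 25, 31, 39]
[27, 25, 31, 39]
[27, 25, 31, 39]
True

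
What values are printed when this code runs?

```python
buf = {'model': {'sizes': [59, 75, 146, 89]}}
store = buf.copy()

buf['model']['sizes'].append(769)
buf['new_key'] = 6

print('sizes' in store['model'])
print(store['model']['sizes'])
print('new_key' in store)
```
True
[59, 75, 146, 89, 769]
False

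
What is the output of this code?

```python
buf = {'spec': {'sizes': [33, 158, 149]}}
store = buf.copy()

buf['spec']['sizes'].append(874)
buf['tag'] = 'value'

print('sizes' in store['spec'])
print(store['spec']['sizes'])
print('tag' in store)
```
True
[33, 158, 149, 874]
False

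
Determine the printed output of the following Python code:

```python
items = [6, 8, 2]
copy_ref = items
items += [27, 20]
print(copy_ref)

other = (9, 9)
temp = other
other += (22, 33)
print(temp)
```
[6, 8, 2, 27, 20]
(9, 9)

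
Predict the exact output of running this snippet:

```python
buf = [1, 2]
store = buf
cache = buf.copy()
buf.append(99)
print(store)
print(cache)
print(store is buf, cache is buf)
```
[1, 2, 99]
[1, 2]
True False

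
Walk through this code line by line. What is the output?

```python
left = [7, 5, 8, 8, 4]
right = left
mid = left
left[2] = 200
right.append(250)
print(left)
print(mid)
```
[7, 5, 200, 8, 4, 250]
[7, 5, 200, 8, 4, 250]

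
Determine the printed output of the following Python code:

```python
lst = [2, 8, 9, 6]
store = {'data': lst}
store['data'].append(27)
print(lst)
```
[2, 8, 9, 6, 27]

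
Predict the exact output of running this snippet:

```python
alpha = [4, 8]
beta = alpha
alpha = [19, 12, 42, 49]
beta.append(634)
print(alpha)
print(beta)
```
[19, 12, 42, 49]
[4, 8, 634]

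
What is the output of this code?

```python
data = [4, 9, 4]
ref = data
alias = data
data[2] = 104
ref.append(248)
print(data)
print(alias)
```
[4, 9, 104, 248]
[4, 9, 104, 248]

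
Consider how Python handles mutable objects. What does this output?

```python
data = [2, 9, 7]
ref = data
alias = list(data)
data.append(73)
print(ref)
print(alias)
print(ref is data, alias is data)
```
[2, 9, 7, 73]
[2, 9, 7]
True False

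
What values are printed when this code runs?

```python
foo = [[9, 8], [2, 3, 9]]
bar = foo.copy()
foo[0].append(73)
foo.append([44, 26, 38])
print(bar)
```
[[9, 8, 73], [2, 3, 9]]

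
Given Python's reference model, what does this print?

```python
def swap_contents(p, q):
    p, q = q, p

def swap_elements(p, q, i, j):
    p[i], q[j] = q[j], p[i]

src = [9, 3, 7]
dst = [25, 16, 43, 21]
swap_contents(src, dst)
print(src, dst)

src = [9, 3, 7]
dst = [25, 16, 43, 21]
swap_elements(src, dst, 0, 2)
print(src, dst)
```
[9, 3, 7] [25, 16, 43, 21]
[43, 3, 7] [25, 16, 9, 21]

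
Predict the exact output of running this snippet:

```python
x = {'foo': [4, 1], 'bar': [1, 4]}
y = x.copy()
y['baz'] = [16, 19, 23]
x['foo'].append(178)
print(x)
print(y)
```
{'foo': [4, 1, 178], 'bar': [1, 4]}
{'foo': [4, 1, 178], 'bar': [1, 4], 'baz': [16, 19, 23]}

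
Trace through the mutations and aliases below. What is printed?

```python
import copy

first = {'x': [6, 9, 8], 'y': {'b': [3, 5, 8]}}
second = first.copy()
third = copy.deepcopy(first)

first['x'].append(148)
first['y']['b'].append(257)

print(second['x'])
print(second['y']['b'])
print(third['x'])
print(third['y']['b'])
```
[6, 9, 8, 148]
[3, 5, 8, 257]
[6, 9, 8]
[3, 5, 8]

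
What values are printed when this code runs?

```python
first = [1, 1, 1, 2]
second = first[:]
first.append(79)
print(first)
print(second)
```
[1, 1, 1, 2, 79]
[1, 1, 1, 2]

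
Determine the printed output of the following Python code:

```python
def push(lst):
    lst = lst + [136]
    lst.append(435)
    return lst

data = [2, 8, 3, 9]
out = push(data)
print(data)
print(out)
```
[2, 8, 3, 9]
[2, 8, 3, 9, 136, 435]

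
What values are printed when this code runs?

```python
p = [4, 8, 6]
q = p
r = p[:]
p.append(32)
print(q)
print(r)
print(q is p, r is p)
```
[4, 8, 6, 32]
[4, 8, 6]
True False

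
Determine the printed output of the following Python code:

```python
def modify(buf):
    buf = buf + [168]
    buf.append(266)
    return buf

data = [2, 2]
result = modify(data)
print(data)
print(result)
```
[2, 2]
[2, 2, 168, 266]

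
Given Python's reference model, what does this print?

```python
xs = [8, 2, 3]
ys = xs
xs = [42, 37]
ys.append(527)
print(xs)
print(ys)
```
[42, 37]
[8, 2, 3, 527]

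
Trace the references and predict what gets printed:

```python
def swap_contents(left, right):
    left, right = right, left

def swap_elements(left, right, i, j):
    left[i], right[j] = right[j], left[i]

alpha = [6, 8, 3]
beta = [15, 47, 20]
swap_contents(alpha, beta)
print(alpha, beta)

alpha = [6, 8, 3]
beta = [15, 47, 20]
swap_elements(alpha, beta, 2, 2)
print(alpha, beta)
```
[6, 8, 3] [15, 47, 20]
[6, 8, 20] [15, 47, 3]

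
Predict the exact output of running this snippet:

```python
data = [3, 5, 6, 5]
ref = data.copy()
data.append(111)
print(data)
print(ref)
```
[3, 5, 6, 5, 111]
[3, 5, 6, 5]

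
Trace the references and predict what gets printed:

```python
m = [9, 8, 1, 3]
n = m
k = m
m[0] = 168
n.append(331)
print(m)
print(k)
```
[168, 8, 1, 3, 331]
[168, 8, 1, 3, 331]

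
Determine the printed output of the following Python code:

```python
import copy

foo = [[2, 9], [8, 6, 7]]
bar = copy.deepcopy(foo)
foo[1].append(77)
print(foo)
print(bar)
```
[[2, 9], [8, 6, 7, 77]]
[[2, 9], [8, 6, 7]]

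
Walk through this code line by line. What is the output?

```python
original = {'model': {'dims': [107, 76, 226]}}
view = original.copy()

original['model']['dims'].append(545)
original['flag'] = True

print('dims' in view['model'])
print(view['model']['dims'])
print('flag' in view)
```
True
[107, 76, 226, 545]
False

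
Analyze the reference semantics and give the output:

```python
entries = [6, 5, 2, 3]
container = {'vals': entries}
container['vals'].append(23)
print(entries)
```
[6, 5, 2, 3, 23]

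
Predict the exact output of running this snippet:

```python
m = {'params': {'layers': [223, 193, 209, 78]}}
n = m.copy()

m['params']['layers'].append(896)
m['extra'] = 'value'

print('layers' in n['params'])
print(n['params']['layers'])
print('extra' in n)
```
True
[223, 193, 209, 78, 896]
False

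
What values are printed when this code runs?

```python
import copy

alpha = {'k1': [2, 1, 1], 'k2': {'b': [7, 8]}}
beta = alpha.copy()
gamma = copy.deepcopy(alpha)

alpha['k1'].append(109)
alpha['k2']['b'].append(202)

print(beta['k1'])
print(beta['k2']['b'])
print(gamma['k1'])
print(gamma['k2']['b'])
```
[2, 1, 1, 109]
[7, 8, 202]
[2, 1, 1]
[7, 8]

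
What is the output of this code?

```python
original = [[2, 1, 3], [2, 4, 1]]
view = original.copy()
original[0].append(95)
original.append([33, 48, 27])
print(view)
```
[[2, 1, 3, 95], [2, 4, 1]]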